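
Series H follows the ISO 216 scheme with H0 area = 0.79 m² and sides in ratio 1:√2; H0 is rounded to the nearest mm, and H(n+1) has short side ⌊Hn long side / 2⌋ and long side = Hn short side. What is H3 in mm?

Let H0's short side be w mm. w · w√2 = 0.79 m² = 790,000 mm², so w ≈ 747.4 mm and w√2 ≈ 1057.0 mm → H0 = 747 × 1057 mm.
H1: ⌊1057/2⌋ × 747 = 528 × 747 mm
H2: ⌊747/2⌋ × 528 = 373 × 528 mm
H3: ⌊528/2⌋ × 373 = 264 × 373 mm

264 × 373 mm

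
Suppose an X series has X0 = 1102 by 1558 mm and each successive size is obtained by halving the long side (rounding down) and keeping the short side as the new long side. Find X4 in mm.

X1: ⌊1558/2⌋ × 1102 = 779 × 1102 mm
X2: ⌊1102/2⌋ × 779 = 551 × 779 mm
X3: ⌊779/2⌋ × 551 = 389 × 551 mm
X4: ⌊551/2⌋ × 389 = 275 × 389 mm

275 × 389 mm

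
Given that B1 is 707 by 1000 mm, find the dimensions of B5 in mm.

176 × 250 mm

B2: ⌊1000/2⌋ × 707 = 500 × 707 mm
B3: ⌊707/2⌋ × 500 = 353 × 500 mm
B4: ⌊500/2⌋ × 353 = 250 × 353 mm
B5: ⌊353/2⌋ × 250 = 176 × 250 mm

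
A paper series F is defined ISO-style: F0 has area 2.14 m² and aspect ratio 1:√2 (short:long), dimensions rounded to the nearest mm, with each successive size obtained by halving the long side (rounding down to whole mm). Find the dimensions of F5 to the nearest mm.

217 × 307 mm

Let F0's short side be w mm. w · w√2 = 2.14 m² = 2,140,000 mm², so w ≈ 1230.1 mm and w√2 ≈ 1739.7 mm → F0 = 1230 × 1740 mm.
F1: ⌊1740/2⌋ × 1230 = 870 × 1230 mm
F2: ⌊1230/2⌋ × 870 = 615 × 870 mm
F3: ⌊870/2⌋ × 615 = 435 × 615 mm
F4: ⌊615/2⌋ × 435 = 307 × 435 mm
F5: ⌊435/2⌋ × 307 = 217 × 307 mm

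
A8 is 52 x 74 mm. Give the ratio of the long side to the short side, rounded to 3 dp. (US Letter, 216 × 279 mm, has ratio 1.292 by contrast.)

74 / 52 = 1.423
ISO 216 targets √2 ≈ 1.414; the +0.009 deviation is from mm rounding.

1.423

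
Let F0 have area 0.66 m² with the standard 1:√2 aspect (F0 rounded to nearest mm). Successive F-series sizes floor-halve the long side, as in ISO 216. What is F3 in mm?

241 × 341 mm

Let F0's short side be w mm. w · w√2 = 0.66 m² = 660,000 mm², so w ≈ 683.1 mm and w√2 ≈ 966.1 mm → F0 = 683 × 966 mm.
F1: ⌊966/2⌋ × 683 = 483 × 683 mm
F2: ⌊683/2⌋ × 483 = 341 × 483 mm
F3: ⌊483/2⌋ × 341 = 241 × 341 mm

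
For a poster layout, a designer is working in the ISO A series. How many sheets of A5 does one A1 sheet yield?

Each ISO step halves the sheet: 1 × A1 → 2 × A2 → 4 × A3 → 8 × A4 → …
From A1 to A5 is 4 halving steps: 2^4 = 16.

16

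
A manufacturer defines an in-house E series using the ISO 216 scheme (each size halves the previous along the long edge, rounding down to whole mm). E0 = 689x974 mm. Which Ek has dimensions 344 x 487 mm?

E2

E0: 689 × 974 mm
E1: 487 × 689 mm
E2: 344 × 487 mm
E3: 243 × 344 mm
→ matches E2.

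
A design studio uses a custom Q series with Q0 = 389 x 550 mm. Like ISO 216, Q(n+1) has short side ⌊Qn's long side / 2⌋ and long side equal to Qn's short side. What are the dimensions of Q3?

137 × 194 mm

Q1: ⌊550/2⌋ × 389 = 275 × 389 mm
Q2: ⌊389/2⌋ × 275 = 194 × 275 mm
Q3: ⌊275/2⌋ × 194 = 137 × 194 mm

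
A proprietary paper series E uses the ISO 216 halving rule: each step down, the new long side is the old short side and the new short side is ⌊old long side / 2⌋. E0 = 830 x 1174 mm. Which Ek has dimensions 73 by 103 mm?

E7

E0: 830 × 1174 mm
E1: 587 × 830 mm
E2: 415 × 587 mm
E3: 293 × 415 mm
E4: 207 × 293 mm
E5: 146 × 207 mm
E6: 103 × 146 mm
E7: 73 × 103 mm
E8: 51 × 73 mm
→ matches E7.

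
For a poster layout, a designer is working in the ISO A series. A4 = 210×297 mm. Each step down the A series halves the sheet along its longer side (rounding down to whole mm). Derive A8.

A5: ⌊297/2⌋ × 210 = 148 × 210 mm
A6: ⌊210/2⌋ × 148 = 105 × 148 mm
A7: ⌊148/2⌋ × 105 = 74 × 105 mm
A8: ⌊105/2⌋ × 74 = 52 × 74 mm

52 × 74 mm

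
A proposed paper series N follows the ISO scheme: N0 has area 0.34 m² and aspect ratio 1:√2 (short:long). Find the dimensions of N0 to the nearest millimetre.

490 × 693 mm

Let the short side be w mm. Then w · w√2 = 0.34 m² = 340,000 mm².
w² = 340,000/√2, so w ≈ 490.3 mm; long side = w√2 ≈ 693.4 mm.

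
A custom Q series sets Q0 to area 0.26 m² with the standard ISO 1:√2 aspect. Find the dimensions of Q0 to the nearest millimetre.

Let the short side be w mm. Then w · w√2 = 0.26 m² = 260,000 mm².
w² = 260,000/√2, so w ≈ 428.8 mm; long side = w√2 ≈ 606.4 mm.

429 × 606 mm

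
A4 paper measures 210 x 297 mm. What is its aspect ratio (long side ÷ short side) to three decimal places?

1.414

297 / 210 = 1.414
Matches √2 ≈ 1.414 — the ISO 216 defining ratio.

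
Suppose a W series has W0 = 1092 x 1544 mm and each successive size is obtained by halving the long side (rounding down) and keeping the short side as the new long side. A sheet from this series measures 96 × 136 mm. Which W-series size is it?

W0: 1092 × 1544 mm
W1: 772 × 1092 mm
W2: 546 × 772 mm
W3: 386 × 546 mm
W4: 273 × 386 mm
W5: 193 × 273 mm
W6: 136 × 193 mm
W7: 96 × 136 mm
W8: 68 × 96 mm
→ matches W7.

W7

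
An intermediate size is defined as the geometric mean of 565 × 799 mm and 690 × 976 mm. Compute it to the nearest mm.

624 × 883 mm

Short side: √(565 · 690) = √389850 ≈ 624.4 → 624 mm
Long side: √(799 · 976) = √779824 ≈ 883.1 → 883 mm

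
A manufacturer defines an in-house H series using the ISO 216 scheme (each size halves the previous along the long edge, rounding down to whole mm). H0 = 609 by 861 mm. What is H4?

H1: ⌊861/2⌋ × 609 = 430 × 609 mm
H2: ⌊609/2⌋ × 430 = 304 × 430 mm
H3: ⌊430/2⌋ × 304 = 215 × 304 mm
H4: ⌊304/2⌋ × 215 = 152 × 215 mm

152 × 215 mm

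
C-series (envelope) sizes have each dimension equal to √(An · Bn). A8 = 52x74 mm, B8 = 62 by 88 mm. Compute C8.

57 × 81 mm

Short side: √(52 · 62) = √3224 ≈ 56.8 → 57 mm
Long side: √(74 · 88) = √6512 ≈ 80.7 → 81 mm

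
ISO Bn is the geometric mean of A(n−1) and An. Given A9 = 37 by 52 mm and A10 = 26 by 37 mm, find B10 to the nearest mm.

Short side: √(37 · 26) = √962 ≈ 31.0 → 31 mm
Long side: √(52 · 37) = √1924 ≈ 43.9 → 44 mm

31 × 44 mm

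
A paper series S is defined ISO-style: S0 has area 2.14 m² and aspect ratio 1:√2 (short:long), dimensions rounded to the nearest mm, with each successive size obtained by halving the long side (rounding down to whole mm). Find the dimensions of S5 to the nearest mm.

217 × 307 mm

Let S0's short side be w mm. w · w√2 = 2.14 m² = 2,140,000 mm², so w ≈ 1230.1 mm and w√2 ≈ 1739.7 mm → S0 = 1230 × 1740 mm.
S1: ⌊1740/2⌋ × 1230 = 870 × 1230 mm
S2: ⌊1230/2⌋ × 870 = 615 × 870 mm
S3: ⌊870/2⌋ × 615 = 435 × 615 mm
S4: ⌊615/2⌋ × 435 = 307 × 435 mm
S5: ⌊435/2⌋ × 307 = 217 × 307 mm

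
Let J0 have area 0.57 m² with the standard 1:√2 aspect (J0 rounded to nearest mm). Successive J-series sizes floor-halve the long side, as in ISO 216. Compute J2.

317 × 449 mm

Let J0's short side be w mm. w · w√2 = 0.57 m² = 570,000 mm², so w ≈ 634.9 mm and w√2 ≈ 897.8 mm → J0 = 635 × 898 mm.
J1: ⌊898/2⌋ × 635 = 449 × 635 mm
J2: ⌊635/2⌋ × 449 = 317 × 449 mm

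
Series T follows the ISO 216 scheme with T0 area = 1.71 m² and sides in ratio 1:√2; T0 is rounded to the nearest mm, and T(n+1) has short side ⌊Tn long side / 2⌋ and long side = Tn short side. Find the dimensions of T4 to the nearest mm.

Let T0's short side be w mm. w · w√2 = 1.71 m² = 1,710,000 mm², so w ≈ 1099.6 mm and w√2 ≈ 1555.1 mm → T0 = 1100 × 1555 mm.
T1: ⌊1555/2⌋ × 1100 = 777 × 1100 mm
T2: ⌊1100/2⌋ × 777 = 550 × 777 mm
T3: ⌊777/2⌋ × 550 = 388 × 550 mm
T4: ⌊550/2⌋ × 388 = 275 × 388 mm

275 × 388 mm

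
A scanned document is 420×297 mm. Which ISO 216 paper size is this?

Aspect ratio 420/297 ≈ 1.414 — close to the ISO √2 ≈ 1.414.
In the A-series (A0 area = 1 m²): A3 = 297 × 420 mm.

A3 (297 × 420 mm)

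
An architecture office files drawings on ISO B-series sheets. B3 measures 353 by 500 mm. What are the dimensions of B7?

88 × 125 mm

B4: ⌊500/2⌋ × 353 = 250 × 353 mm
B5: ⌊353/2⌋ × 250 = 176 × 250 mm
B6: ⌊250/2⌋ × 176 = 125 × 176 mm
B7: ⌊176/2⌋ × 125 = 88 × 125 mm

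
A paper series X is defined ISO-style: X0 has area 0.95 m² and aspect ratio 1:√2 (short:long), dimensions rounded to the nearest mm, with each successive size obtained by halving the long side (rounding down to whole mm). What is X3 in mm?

289 × 410 mm

Let X0's short side be w mm. w · w√2 = 0.95 m² = 950,000 mm², so w ≈ 819.6 mm and w√2 ≈ 1159.1 mm → X0 = 820 × 1159 mm.
X1: ⌊1159/2⌋ × 820 = 579 × 820 mm
X2: ⌊820/2⌋ × 579 = 410 × 579 mm
X3: ⌊579/2⌋ × 410 = 289 × 410 mm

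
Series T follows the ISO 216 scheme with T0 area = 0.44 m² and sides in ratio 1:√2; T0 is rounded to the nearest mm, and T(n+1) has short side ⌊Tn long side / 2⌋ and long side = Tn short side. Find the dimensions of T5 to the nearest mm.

Let T0's short side be w mm. w · w√2 = 0.44 m² = 440,000 mm², so w ≈ 557.8 mm and w√2 ≈ 788.8 mm → T0 = 558 × 789 mm.
T1: ⌊789/2⌋ × 558 = 394 × 558 mm
T2: ⌊558/2⌋ × 394 = 279 × 394 mm
T3: ⌊394/2⌋ × 279 = 197 × 279 mm
T4: ⌊279/2⌋ × 197 = 139 × 197 mm
T5: ⌊197/2⌋ × 139 = 98 × 139 mm

98 × 139 mm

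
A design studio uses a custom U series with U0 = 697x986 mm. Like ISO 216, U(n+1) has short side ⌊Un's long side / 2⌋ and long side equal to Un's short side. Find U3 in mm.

U1: ⌊986/2⌋ × 697 = 493 × 697 mm
U2: ⌊697/2⌋ × 493 = 348 × 493 mm
U3: ⌊493/2⌋ × 348 = 246 × 348 mm

246 × 348 mm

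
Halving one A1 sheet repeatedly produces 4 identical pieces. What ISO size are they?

4 = 2^2, so 2 halving steps.
A1 → A2 → … → A3 after 2 steps.

A3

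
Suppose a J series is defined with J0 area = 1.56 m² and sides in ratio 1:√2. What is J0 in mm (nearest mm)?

1050 × 1485 mm

Let the short side be w mm. Then w · w√2 = 1.56 m² = 1,560,000 mm².
w² = 1,560,000/√2, so w ≈ 1050.3 mm; long side = w√2 ≈ 1485.3 mm.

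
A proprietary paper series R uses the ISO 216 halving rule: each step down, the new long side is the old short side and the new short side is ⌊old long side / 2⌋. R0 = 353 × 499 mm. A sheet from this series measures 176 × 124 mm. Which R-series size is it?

R0: 353 × 499 mm
R1: 249 × 353 mm
R2: 176 × 249 mm
R3: 124 × 176 mm
R4: 88 × 124 mm
→ matches R3.

R3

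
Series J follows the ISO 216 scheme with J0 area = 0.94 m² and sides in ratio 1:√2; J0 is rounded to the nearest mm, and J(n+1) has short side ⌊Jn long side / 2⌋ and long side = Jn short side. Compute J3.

288 × 407 mm

Let J0's short side be w mm. w · w√2 = 0.94 m² = 940,000 mm², so w ≈ 815.3 mm and w√2 ≈ 1153.0 mm → J0 = 815 × 1153 mm.
J1: ⌊1153/2⌋ × 815 = 576 × 815 mm
J2: ⌊815/2⌋ × 576 = 407 × 576 mm
J3: ⌊576/2⌋ × 407 = 288 × 407 mm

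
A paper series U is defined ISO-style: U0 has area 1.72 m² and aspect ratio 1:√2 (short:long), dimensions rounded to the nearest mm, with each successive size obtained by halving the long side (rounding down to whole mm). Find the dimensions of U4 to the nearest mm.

Let U0's short side be w mm. w · w√2 = 1.72 m² = 1,720,000 mm², so w ≈ 1102.8 mm and w√2 ≈ 1559.6 mm → U0 = 1103 × 1560 mm.
U1: ⌊1560/2⌋ × 1103 = 780 × 1103 mm
U2: ⌊1103/2⌋ × 780 = 551 × 780 mm
U3: ⌊780/2⌋ × 551 = 390 × 551 mm
U4: ⌊551/2⌋ × 390 = 275 × 390 mm

275 × 390 mm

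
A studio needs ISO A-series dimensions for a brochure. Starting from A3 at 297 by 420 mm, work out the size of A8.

A4: ⌊420/2⌋ × 297 = 210 × 297 mm
A5: ⌊297/2⌋ × 210 = 148 × 210 mm
A6: ⌊210/2⌋ × 148 = 105 × 148 mm
A7: ⌊148/2⌋ × 105 = 74 × 105 mm
A8: ⌊105/2⌋ × 74 = 52 × 74 mm

52 × 74 mm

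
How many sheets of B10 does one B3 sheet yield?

Each ISO step halves the sheet: 1 × B3 → 2 × B4 → 4 × B5 → 8 × B6 → …
From B3 to B10 is 7 halving steps: 2^7 = 128.

128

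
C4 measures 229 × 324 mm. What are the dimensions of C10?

28 × 40 mm

C5: ⌊324/2⌋ × 229 = 162 × 229 mm
C6: ⌊229/2⌋ × 162 = 114 × 162 mm
C7: ⌊162/2⌋ × 114 = 81 × 114 mm
C8: ⌊114/2⌋ × 81 = 57 × 81 mm
C9: ⌊81/2⌋ × 57 = 40 × 57 mm
C10: ⌊57/2⌋ × 40 = 28 × 40 mm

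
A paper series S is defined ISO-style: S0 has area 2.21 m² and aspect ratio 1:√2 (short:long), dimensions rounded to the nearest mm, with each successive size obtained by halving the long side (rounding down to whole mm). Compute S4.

Let S0's short side be w mm. w · w√2 = 2.21 m² = 2,210,000 mm², so w ≈ 1250.1 mm and w√2 ≈ 1767.9 mm → S0 = 1250 × 1768 mm.
S1: ⌊1768/2⌋ × 1250 = 884 × 1250 mm
S2: ⌊1250/2⌋ × 884 = 625 × 884 mm
S3: ⌊884/2⌋ × 625 = 442 × 625 mm
S4: ⌊625/2⌋ × 442 = 312 × 442 mm

312 × 442 mm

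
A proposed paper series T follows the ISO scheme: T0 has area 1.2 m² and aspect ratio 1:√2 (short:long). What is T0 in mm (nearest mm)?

Let the short side be w mm. Then w · w√2 = 1.2 m² = 1,200,000 mm².
w² = 1,200,000/√2, so w ≈ 921.2 mm; long side = w√2 ≈ 1302.7 mm.

921 × 1303 mm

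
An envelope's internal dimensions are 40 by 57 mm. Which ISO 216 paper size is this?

Aspect ratio 57/40 ≈ 1.425 — close to the ISO √2 ≈ 1.414.
In the C-series (envelope sizes, between A and B): C9 = 40 × 57 mm.

C9 (40 × 57 mm)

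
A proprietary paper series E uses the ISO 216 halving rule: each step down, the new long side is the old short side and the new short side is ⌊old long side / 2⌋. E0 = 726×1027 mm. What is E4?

E1 = 513 × 726 mm (from E0 by 1 halving).
E2: ⌊726/2⌋ × 513 = 363 × 513 mm
E3: ⌊513/2⌋ × 363 = 256 × 363 mm
E4: ⌊363/2⌋ × 256 = 181 × 256 mm

181 × 256 mm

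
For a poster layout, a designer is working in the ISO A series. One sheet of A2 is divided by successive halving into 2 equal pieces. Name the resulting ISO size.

A3

2 = 2^1, so 1 halving step.
A2 → A3 → … → A3 after 1 step.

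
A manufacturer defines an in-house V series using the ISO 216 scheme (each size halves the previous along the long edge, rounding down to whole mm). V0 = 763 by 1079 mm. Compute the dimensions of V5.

134 × 190 mm

V1 = 539 × 763 mm (from V0 by 1 halving).
V2: ⌊763/2⌋ × 539 = 381 × 539 mm
V3: ⌊539/2⌋ × 381 = 269 × 381 mm
V4: ⌊381/2⌋ × 269 = 190 × 269 mm
V5: ⌊269/2⌋ × 190 = 134 × 190 mm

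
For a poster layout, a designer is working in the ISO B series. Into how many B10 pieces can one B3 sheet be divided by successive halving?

128

Each ISO step halves the sheet: 1 × B3 → 2 × B4 → 4 × B5 → 8 × B6 → …
From B3 to B10 is 7 halving steps: 2^7 = 128.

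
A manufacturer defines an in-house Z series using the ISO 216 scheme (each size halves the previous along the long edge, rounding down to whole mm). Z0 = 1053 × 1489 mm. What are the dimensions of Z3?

372 × 526 mm

Z1: ⌊1489/2⌋ × 1053 = 744 × 1053 mm
Z2: ⌊1053/2⌋ × 744 = 526 × 744 mm
Z3: ⌊744/2⌋ × 526 = 372 × 526 mm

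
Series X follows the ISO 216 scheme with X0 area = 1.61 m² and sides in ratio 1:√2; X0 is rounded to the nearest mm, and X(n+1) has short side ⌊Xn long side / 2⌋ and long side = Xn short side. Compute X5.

Let X0's short side be w mm. w · w√2 = 1.61 m² = 1,610,000 mm², so w ≈ 1067.0 mm and w√2 ≈ 1508.9 mm → X0 = 1067 × 1509 mm.
X1: ⌊1509/2⌋ × 1067 = 754 × 1067 mm
X2: ⌊1067/2⌋ × 754 = 533 × 754 mm
X3: ⌊754/2⌋ × 533 = 377 × 533 mm
X4: ⌊533/2⌋ × 377 = 266 × 377 mm
X5: ⌊377/2⌋ × 266 = 188 × 266 mm

188 × 266 mm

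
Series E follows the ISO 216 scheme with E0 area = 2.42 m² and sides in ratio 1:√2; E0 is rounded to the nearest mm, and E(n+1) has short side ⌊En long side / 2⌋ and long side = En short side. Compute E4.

Let E0's short side be w mm. w · w√2 = 2.42 m² = 2,420,000 mm², so w ≈ 1308.1 mm and w√2 ≈ 1850.0 mm → E0 = 1308 × 1850 mm.
E1: ⌊1850/2⌋ × 1308 = 925 × 1308 mm
E2: ⌊1308/2⌋ × 925 = 654 × 925 mm
E3: ⌊925/2⌋ × 654 = 462 × 654 mm
E4: ⌊654/2⌋ × 462 = 327 × 462 mm

327 × 462 mm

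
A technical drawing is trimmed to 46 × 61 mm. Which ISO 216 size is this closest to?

B9 (44 × 62 mm)

Aspect ratio 61/46 ≈ 1.326 (ISO target is √2 ≈ 1.414).
In the B-series (B0 = 1000 × 1414 mm): B9 = 44 × 62 mm.
Off by 3 mm total — nearest standard size.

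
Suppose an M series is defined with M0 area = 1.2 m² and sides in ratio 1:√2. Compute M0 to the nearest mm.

Let the short side be w mm. Then w · w√2 = 1.2 m² = 1,200,000 mm².
w² = 1,200,000/√2, so w ≈ 921.2 mm; long side = w√2 ≈ 1302.7 mm.

921 × 1303 mm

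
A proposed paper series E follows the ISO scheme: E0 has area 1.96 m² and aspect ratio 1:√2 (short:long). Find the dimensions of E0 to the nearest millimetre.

1177 × 1665 mm

Let the short side be w mm. Then w · w√2 = 1.96 m² = 1,960,000 mm².
w² = 1,960,000/√2, so w ≈ 1177.3 mm; long side = w√2 ≈ 1664.9 mm.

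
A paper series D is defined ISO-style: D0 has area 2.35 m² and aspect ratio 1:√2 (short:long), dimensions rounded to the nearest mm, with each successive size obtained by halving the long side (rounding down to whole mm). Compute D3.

455 × 644 mm

Let D0's short side be w mm. w · w√2 = 2.35 m² = 2,350,000 mm², so w ≈ 1289.1 mm and w√2 ≈ 1823.0 mm → D0 = 1289 × 1823 mm.
D1: ⌊1823/2⌋ × 1289 = 911 × 1289 mm
D2: ⌊1289/2⌋ × 911 = 644 × 911 mm
D3: ⌊911/2⌋ × 644 = 455 × 644 mm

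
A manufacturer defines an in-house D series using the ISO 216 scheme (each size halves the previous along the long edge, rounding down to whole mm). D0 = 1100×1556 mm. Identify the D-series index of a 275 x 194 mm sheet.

D0: 1100 × 1556 mm
D1: 778 × 1100 mm
D2: 550 × 778 mm
D3: 389 × 550 mm
D4: 275 × 389 mm
D5: 194 × 275 mm
D6: 137 × 194 mm
→ matches D5.

D5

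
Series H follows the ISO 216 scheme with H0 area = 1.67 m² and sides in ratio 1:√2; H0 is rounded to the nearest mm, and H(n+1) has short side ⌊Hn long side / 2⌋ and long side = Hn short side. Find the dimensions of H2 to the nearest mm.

543 × 768 mm

Let H0's short side be w mm. w · w√2 = 1.67 m² = 1,670,000 mm², so w ≈ 1086.7 mm and w√2 ≈ 1536.8 mm → H0 = 1087 × 1537 mm.
H1: ⌊1537/2⌋ × 1087 = 768 × 1087 mm
H2: ⌊1087/2⌋ × 768 = 543 × 768 mm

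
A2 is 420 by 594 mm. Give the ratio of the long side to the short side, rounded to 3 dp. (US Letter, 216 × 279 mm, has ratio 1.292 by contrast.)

1.414

594 / 420 = 1.414
Matches √2 ≈ 1.414 — the ISO 216 defining ratio.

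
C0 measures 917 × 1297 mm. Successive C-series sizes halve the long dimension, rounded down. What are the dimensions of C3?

324 × 458 mm

C1: ⌊1297/2⌋ × 917 = 648 × 917 mm
C2: ⌊917/2⌋ × 648 = 458 × 648 mm
C3: ⌊648/2⌋ × 458 = 324 × 458 mm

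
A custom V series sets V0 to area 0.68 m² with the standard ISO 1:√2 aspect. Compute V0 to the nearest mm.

Let the short side be w mm. Then w · w√2 = 0.68 m² = 680,000 mm².
w² = 680,000/√2, so w ≈ 693.4 mm; long side = w√2 ≈ 980.6 mm.

693 × 981 mm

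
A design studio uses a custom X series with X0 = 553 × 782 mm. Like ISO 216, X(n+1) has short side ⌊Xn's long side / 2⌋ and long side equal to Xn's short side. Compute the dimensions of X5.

X1: ⌊782/2⌋ × 553 = 391 × 553 mm
X2: ⌊553/2⌋ × 391 = 276 × 391 mm
X3: ⌊391/2⌋ × 276 = 195 × 276 mm
X4: ⌊276/2⌋ × 195 = 138 × 195 mm
X5: ⌊195/2⌋ × 138 = 97 × 138 mm

97 × 138 mm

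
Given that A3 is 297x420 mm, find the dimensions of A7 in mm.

A4: ⌊420/2⌋ × 297 = 210 × 297 mm
A5: ⌊297/2⌋ × 210 = 148 × 210 mm
A6: ⌊210/2⌋ × 148 = 105 × 148 mm
A7: ⌊148/2⌋ × 105 = 74 × 105 mm

74 × 105 mm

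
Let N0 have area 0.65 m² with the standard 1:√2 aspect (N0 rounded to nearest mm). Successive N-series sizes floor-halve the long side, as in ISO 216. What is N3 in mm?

239 × 339 mm

Let N0's short side be w mm. w · w√2 = 0.65 m² = 650,000 mm², so w ≈ 678.0 mm and w√2 ≈ 958.8 mm → N0 = 678 × 959 mm.
N1: ⌊959/2⌋ × 678 = 479 × 678 mm
N2: ⌊678/2⌋ × 479 = 339 × 479 mm
N3: ⌊479/2⌋ × 339 = 239 × 339 mm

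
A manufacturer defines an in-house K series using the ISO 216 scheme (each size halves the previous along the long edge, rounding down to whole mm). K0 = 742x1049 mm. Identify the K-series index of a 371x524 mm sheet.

K2

K0: 742 × 1049 mm
K1: 524 × 742 mm
K2: 371 × 524 mm
K3: 262 × 371 mm
→ matches K2.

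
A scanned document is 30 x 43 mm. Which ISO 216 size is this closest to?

B10 (31 × 44 mm)

Aspect ratio 43/30 ≈ 1.433 (ISO target is √2 ≈ 1.414).
In the B-series (B0 = 1000 × 1414 mm): B10 = 31 × 44 mm.
Off by 2 mm total — nearest standard size.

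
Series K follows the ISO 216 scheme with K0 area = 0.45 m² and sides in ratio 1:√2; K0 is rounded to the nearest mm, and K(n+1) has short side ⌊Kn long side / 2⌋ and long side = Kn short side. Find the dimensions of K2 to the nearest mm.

282 × 399 mm

Let K0's short side be w mm. w · w√2 = 0.45 m² = 450,000 mm², so w ≈ 564.1 mm and w√2 ≈ 797.7 mm → K0 = 564 × 798 mm.
K1: ⌊798/2⌋ × 564 = 399 × 564 mm
K2: ⌊564/2⌋ × 399 = 282 × 399 mm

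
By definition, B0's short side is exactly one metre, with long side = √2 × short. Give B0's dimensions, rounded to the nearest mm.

Short side = 1000 mm; long side = 1000√2 ≈ 1414.2 mm.

1000 × 1414 mm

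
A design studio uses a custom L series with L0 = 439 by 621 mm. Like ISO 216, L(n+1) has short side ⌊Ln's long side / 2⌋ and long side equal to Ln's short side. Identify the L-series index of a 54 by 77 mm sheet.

L0: 439 × 621 mm
L1: 310 × 439 mm
L2: 219 × 310 mm
L3: 155 × 219 mm
L4: 109 × 155 mm
L5: 77 × 109 mm
L6: 54 × 77 mm
L7: 38 × 54 mm
→ matches L6.

L6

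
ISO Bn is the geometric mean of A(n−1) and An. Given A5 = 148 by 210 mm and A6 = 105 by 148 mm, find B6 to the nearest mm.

Short side: √(148 · 105) = √15540 ≈ 124.7 → 125 mm
Long side: √(210 · 148) = √31080 ≈ 176.3 → 176 mm

125 × 176 mm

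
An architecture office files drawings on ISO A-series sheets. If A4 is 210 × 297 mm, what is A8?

52 × 74 mm

A5: ⌊297/2⌋ × 210 = 148 × 210 mm
A6: ⌊210/2⌋ × 148 = 105 × 148 mm
A7: ⌊148/2⌋ × 105 = 74 × 105 mm
A8: ⌊105/2⌋ × 74 = 52 × 74 mm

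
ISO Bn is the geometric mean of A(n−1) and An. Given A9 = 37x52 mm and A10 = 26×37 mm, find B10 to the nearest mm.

Short side: √(37 · 26) = √962 ≈ 31.0 → 31 mm
Long side: √(52 · 37) = √1924 ≈ 43.9 → 44 mm

31 × 44 mm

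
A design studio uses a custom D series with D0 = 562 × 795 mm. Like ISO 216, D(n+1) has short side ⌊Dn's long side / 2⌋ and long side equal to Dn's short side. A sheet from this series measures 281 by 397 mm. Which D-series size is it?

D0: 562 × 795 mm
D1: 397 × 562 mm
D2: 281 × 397 mm
D3: 198 × 281 mm
→ matches D2.

D2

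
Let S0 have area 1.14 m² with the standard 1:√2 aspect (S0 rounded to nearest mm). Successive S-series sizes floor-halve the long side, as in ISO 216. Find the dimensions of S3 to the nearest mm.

317 × 449 mm

Let S0's short side be w mm. w · w√2 = 1.14 m² = 1,140,000 mm², so w ≈ 897.8 mm and w√2 ≈ 1269.7 mm → S0 = 898 × 1270 mm.
S1: ⌊1270/2⌋ × 898 = 635 × 898 mm
S2: ⌊898/2⌋ × 635 = 449 × 635 mm
S3: ⌊635/2⌋ × 449 = 317 × 449 mm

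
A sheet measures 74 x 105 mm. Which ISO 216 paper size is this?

A7 (74 × 105 mm)

Aspect ratio 105/74 ≈ 1.419 — close to the ISO √2 ≈ 1.414.
In the A-series (A0 area = 1 m²): A7 = 74 × 105 mm.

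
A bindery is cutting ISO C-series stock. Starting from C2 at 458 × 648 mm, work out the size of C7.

C3: ⌊648/2⌋ × 458 = 324 × 458 mm
C4: ⌊458/2⌋ × 324 = 229 × 324 mm
C5: ⌊324/2⌋ × 229 = 162 × 229 mm
C6: ⌊229/2⌋ × 162 = 114 × 162 mm
C7: ⌊162/2⌋ × 114 = 81 × 114 mm

81 × 114 mm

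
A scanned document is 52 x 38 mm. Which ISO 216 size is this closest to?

Aspect ratio 52/38 ≈ 1.368 (ISO target is √2 ≈ 1.414).
In the A-series (A0 area = 1 m²): A9 = 37 × 52 mm.
Off by 1 mm total — nearest standard size.

A9 (37 × 52 mm)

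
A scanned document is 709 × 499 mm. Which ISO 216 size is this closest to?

Aspect ratio 709/499 ≈ 1.421 — close to the ISO √2 ≈ 1.414.
In the B-series (B0 = 1000 × 1414 mm): B2 = 500 × 707 mm.
Off by 3 mm total — nearest standard size.

B2 (500 × 707 mm)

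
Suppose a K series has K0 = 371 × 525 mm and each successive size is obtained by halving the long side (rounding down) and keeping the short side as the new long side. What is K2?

K1: ⌊525/2⌋ × 371 = 262 × 371 mm
K2: ⌊371/2⌋ × 262 = 185 × 262 mm

185 × 262 mm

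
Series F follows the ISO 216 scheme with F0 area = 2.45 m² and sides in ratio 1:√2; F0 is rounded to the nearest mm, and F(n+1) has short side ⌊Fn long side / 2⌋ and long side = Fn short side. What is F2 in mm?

Let F0's short side be w mm. w · w√2 = 2.45 m² = 2,450,000 mm², so w ≈ 1316.2 mm and w√2 ≈ 1861.4 mm → F0 = 1316 × 1861 mm.
F1: ⌊1861/2⌋ × 1316 = 930 × 1316 mm
F2: ⌊1316/2⌋ × 930 = 658 × 930 mm

658 × 930 mm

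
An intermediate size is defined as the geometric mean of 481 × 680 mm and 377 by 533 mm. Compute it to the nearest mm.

Short side: √(481 · 377) = √181337 ≈ 425.8 → 426 mm
Long side: √(680 · 533) = √362440 ≈ 602.0 → 602 mm

426 × 602 mm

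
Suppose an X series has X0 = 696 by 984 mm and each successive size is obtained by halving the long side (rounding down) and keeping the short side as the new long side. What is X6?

87 × 123 mm

X1 = 492 × 696 mm (from X0 by 1 halving).
X2: ⌊696/2⌋ × 492 = 348 × 492 mm
X3: ⌊492/2⌋ × 348 = 246 × 348 mm
X4: ⌊348/2⌋ × 246 = 174 × 246 mm
X5: ⌊246/2⌋ × 174 = 123 × 174 mm
X6: ⌊174/2⌋ × 123 = 87 × 123 mm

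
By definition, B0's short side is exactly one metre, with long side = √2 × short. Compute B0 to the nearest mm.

Short side = 1000 mm; long side = 1000√2 ≈ 1414.2 mm.

1000 × 1414 mm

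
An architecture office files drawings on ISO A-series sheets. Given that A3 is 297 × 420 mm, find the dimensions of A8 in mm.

A4: ⌊420/2⌋ × 297 = 210 × 297 mm
A5: ⌊297/2⌋ × 210 = 148 × 210 mm
A6: ⌊210/2⌋ × 148 = 105 × 148 mm
A7: ⌊148/2⌋ × 105 = 74 × 105 mm
A8: ⌊105/2⌋ × 74 = 52 × 74 mm

52 × 74 mm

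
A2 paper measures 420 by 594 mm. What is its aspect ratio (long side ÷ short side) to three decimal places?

1.414

594 / 420 = 1.414
Matches √2 ≈ 1.414 — the ISO 216 defining ratio.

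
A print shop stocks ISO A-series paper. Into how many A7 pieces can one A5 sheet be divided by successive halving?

4

A5 = 148 × 210 mm; A7 = 74 × 105 mm.
Each halving step doubles the count; 2 steps from A5 to A7.
2^2 = 4.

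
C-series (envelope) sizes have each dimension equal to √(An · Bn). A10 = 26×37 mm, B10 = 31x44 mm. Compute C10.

28 × 40 mm

Short side: √(26 · 31) = √806 ≈ 28.4 → 28 mm
Long side: √(37 · 44) = √1628 ≈ 40.3 → 40 mm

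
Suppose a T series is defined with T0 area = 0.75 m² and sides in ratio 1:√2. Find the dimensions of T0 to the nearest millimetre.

Let the short side be w mm. Then w · w√2 = 0.75 m² = 750,000 mm².
w² = 750,000/√2, so w ≈ 728.2 mm; long side = w√2 ≈ 1029.9 mm.

728 × 1030 mm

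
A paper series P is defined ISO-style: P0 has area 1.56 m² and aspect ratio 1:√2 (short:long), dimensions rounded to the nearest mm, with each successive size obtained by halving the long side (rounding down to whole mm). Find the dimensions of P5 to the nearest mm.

185 × 262 mm

Let P0's short side be w mm. w · w√2 = 1.56 m² = 1,560,000 mm², so w ≈ 1050.3 mm and w√2 ≈ 1485.3 mm → P0 = 1050 × 1485 mm.
P1: ⌊1485/2⌋ × 1050 = 742 × 1050 mm
P2: ⌊1050/2⌋ × 742 = 525 × 742 mm
P3: ⌊742/2⌋ × 525 = 371 × 525 mm
P4: ⌊525/2⌋ × 371 = 262 × 371 mm
P5: ⌊371/2⌋ × 262 = 185 × 262 mm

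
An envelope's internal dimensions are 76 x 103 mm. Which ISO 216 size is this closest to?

Aspect ratio 103/76 ≈ 1.355 (ISO target is √2 ≈ 1.414).
In the A-series (A0 area = 1 m²): A7 = 74 × 105 mm.
Off by 4 mm total — nearest standard size.

A7 (74 × 105 mm)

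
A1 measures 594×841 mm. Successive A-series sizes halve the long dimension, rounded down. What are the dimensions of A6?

A2: ⌊841/2⌋ × 594 = 420 × 594 mm
A3: ⌊594/2⌋ × 420 = 297 × 420 mm
A4: ⌊420/2⌋ × 297 = 210 × 297 mm
A5: ⌊297/2⌋ × 210 = 148 × 210 mm
A6: ⌊210/2⌋ × 148 = 105 × 148 mm

105 × 148 mm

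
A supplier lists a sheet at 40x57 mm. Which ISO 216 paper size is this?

C9 (40 × 57 mm)

Aspect ratio 57/40 ≈ 1.425 — close to the ISO √2 ≈ 1.414.
In the C-series (envelope sizes, between A and B): C9 = 40 × 57 mm.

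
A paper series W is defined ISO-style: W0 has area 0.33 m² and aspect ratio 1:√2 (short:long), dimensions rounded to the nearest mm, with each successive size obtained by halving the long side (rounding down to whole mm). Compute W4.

120 × 170 mm

Let W0's short side be w mm. w · w√2 = 0.33 m² = 330,000 mm², so w ≈ 483.1 mm and w√2 ≈ 683.1 mm → W0 = 483 × 683 mm.
W1: ⌊683/2⌋ × 483 = 341 × 483 mm
W2: ⌊483/2⌋ × 341 = 241 × 341 mm
W3: ⌊341/2⌋ × 241 = 170 × 241 mm
W4: ⌊241/2⌋ × 170 = 120 × 170 mm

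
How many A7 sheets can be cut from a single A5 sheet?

4

Each ISO step halves the sheet: 1 × A5 → 2 × A6 → 4 × A7
From A5 to A7 is 2 halving steps: 2^2 = 4.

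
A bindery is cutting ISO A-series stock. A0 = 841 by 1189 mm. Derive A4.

210 × 297 mm

A1: ⌊1189/2⌋ × 841 = 594 × 841 mm
A2: ⌊841/2⌋ × 594 = 420 × 594 mm
A3: ⌊594/2⌋ × 420 = 297 × 420 mm
A4: ⌊420/2⌋ × 297 = 210 × 297 mm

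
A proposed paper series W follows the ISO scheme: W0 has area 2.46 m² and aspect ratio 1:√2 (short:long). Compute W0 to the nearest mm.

1319 × 1865 mm

Let the short side be w mm. Then w · w√2 = 2.46 m² = 2,460,000 mm².
w² = 2,460,000/√2, so w ≈ 1318.9 mm; long side = w√2 ≈ 1865.2 mm.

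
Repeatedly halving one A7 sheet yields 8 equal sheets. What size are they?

8 = 2^3, so 3 halving steps.
A7 → A8 → … → A10 after 3 steps.

A10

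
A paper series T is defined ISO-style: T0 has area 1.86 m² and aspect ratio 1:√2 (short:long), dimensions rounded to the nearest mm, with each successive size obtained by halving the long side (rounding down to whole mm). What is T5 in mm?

202 × 286 mm

Let T0's short side be w mm. w · w√2 = 1.86 m² = 1,860,000 mm², so w ≈ 1146.8 mm and w√2 ≈ 1621.9 mm → T0 = 1147 × 1622 mm.
T1: ⌊1622/2⌋ × 1147 = 811 × 1147 mm
T2: ⌊1147/2⌋ × 811 = 573 × 811 mm
T3: ⌊811/2⌋ × 573 = 405 × 573 mm
T4: ⌊573/2⌋ × 405 = 286 × 405 mm
T5: ⌊405/2⌋ × 286 = 202 × 286 mm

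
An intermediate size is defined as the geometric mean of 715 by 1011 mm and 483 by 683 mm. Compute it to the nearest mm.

588 × 831 mm

Short side: √(715 · 483) = √345345 ≈ 587.7 → 588 mm
Long side: √(1011 · 683) = √690513 ≈ 831.0 → 831 mm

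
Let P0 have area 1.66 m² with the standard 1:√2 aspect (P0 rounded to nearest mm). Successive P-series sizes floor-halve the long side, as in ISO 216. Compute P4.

Let P0's short side be w mm. w · w√2 = 1.66 m² = 1,660,000 mm², so w ≈ 1083.4 mm and w√2 ≈ 1532.2 mm → P0 = 1083 × 1532 mm.
P1: ⌊1532/2⌋ × 1083 = 766 × 1083 mm
P2: ⌊1083/2⌋ × 766 = 541 × 766 mm
P3: ⌊766/2⌋ × 541 = 383 × 541 mm
P4: ⌊541/2⌋ × 383 = 270 × 383 mm

270 × 383 mm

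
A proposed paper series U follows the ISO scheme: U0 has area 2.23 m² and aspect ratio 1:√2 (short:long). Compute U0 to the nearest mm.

Let the short side be w mm. Then w · w√2 = 2.23 m² = 2,230,000 mm².
w² = 2,230,000/√2, so w ≈ 1255.7 mm; long side = w√2 ≈ 1775.9 mm.

1256 × 1776 mm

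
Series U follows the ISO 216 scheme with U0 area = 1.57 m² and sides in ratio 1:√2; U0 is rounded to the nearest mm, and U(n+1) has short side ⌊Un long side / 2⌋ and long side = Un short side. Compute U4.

Let U0's short side be w mm. w · w√2 = 1.57 m² = 1,570,000 mm², so w ≈ 1053.6 mm and w√2 ≈ 1490.1 mm → U0 = 1054 × 1490 mm.
U1: ⌊1490/2⌋ × 1054 = 745 × 1054 mm
U2: ⌊1054/2⌋ × 745 = 527 × 745 mm
U3: ⌊745/2⌋ × 527 = 372 × 527 mm
U4: ⌊527/2⌋ × 372 = 263 × 372 mm

263 × 372 mm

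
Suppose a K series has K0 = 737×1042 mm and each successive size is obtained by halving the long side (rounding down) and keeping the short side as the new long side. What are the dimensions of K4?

K1: ⌊1042/2⌋ × 737 = 521 × 737 mm
K2: ⌊737/2⌋ × 521 = 368 × 521 mm
K3: ⌊521/2⌋ × 368 = 260 × 368 mm
K4: ⌊368/2⌋ × 260 = 184 × 260 mm

184 × 260 mm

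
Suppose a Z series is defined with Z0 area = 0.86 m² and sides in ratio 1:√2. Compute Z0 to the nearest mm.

780 × 1103 mm

Let the short side be w mm. Then w · w√2 = 0.86 m² = 860,000 mm².
w² = 860,000/√2, so w ≈ 779.8 mm; long side = w√2 ≈ 1102.8 mm.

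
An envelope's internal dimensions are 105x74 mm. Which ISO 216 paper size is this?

Aspect ratio 105/74 ≈ 1.419 — close to the ISO √2 ≈ 1.414.
In the A-series (A0 area = 1 m²): A7 = 74 × 105 mm.

A7 (74 × 105 mm)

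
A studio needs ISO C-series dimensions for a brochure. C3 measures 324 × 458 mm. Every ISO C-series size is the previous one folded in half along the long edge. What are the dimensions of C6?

C4: ⌊458/2⌋ × 324 = 229 × 324 mm
C5: ⌊324/2⌋ × 229 = 162 × 229 mm
C6: ⌊229/2⌋ × 162 = 114 × 162 mm

114 × 162 mm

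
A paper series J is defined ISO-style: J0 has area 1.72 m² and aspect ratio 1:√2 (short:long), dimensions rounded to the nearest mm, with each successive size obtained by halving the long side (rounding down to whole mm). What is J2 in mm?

Let J0's short side be w mm. w · w√2 = 1.72 m² = 1,720,000 mm², so w ≈ 1102.8 mm and w√2 ≈ 1559.6 mm → J0 = 1103 × 1560 mm.
J1: ⌊1560/2⌋ × 1103 = 780 × 1103 mm
J2: ⌊1103/2⌋ × 780 = 551 × 780 mm

551 × 780 mm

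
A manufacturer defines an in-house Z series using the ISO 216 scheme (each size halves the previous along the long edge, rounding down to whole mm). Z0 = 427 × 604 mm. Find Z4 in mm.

106 × 151 mm

Z1: ⌊604/2⌋ × 427 = 302 × 427 mm
Z2: ⌊427/2⌋ × 302 = 213 × 302 mm
Z3: ⌊302/2⌋ × 213 = 151 × 213 mm
Z4: ⌊213/2⌋ × 151 = 106 × 151 mm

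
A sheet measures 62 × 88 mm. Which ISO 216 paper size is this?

B8 (62 × 88 mm)

Aspect ratio 88/62 ≈ 1.419 — close to the ISO √2 ≈ 1.414.
In the B-series (B0 = 1000 × 1414 mm): B8 = 62 × 88 mm.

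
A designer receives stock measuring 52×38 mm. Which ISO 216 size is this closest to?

A9 (37 × 52 mm)

Aspect ratio 52/38 ≈ 1.368 (ISO target is √2 ≈ 1.414).
In the A-series (A0 area = 1 m²): A9 = 37 × 52 mm.
Off by 1 mm total — nearest standard size.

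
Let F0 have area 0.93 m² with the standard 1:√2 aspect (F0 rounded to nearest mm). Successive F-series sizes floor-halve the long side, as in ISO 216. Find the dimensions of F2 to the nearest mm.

405 × 573 mm

Let F0's short side be w mm. w · w√2 = 0.93 m² = 930,000 mm², so w ≈ 810.9 mm and w√2 ≈ 1146.8 mm → F0 = 811 × 1147 mm.
F1: ⌊1147/2⌋ × 811 = 573 × 811 mm
F2: ⌊811/2⌋ × 573 = 405 × 573 mm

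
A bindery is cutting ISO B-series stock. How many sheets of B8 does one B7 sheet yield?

Each ISO step halves the sheet: 1 × B7 → 2 × B8
From B7 to B8 is 1 halving step: 2^1 = 2.

2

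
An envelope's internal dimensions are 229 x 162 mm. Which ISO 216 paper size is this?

Aspect ratio 229/162 ≈ 1.414 — close to the ISO √2 ≈ 1.414.
In the C-series (envelope sizes, between A and B): C5 = 162 × 229 mm.

C5 (162 × 229 mm)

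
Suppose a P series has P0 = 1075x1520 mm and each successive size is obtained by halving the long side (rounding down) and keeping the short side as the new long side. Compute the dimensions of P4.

P1 = 760 × 1075 mm (from P0 by 1 halving).
P2: ⌊1075/2⌋ × 760 = 537 × 760 mm
P3: ⌊760/2⌋ × 537 = 380 × 537 mm
P4: ⌊537/2⌋ × 380 = 268 × 380 mm

268 × 380 mm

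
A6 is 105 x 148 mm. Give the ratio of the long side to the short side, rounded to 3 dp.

1.410

148 / 105 = 1.410
ISO 216 targets √2 ≈ 1.414; the -0.005 deviation is from mm rounding.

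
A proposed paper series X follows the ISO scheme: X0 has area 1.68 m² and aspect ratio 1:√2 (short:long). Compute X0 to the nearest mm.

1090 × 1541 mm

Let the short side be w mm. Then w · w√2 = 1.68 m² = 1,680,000 mm².
w² = 1,680,000/√2, so w ≈ 1089.9 mm; long side = w√2 ≈ 1541.4 mm.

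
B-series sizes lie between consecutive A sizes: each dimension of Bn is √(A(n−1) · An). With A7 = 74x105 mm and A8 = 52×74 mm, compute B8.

62 × 88 mm

Short side: √(74 · 52) = √3848 ≈ 62.0 → 62 mm
Long side: √(105 · 74) = √7770 ≈ 88.1 → 88 mm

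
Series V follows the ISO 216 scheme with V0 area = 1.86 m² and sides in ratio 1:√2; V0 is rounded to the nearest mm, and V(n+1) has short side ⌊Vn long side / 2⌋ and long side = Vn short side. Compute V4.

Let V0's short side be w mm. w · w√2 = 1.86 m² = 1,860,000 mm², so w ≈ 1146.8 mm and w√2 ≈ 1621.9 mm → V0 = 1147 × 1622 mm.
V1: ⌊1622/2⌋ × 1147 = 811 × 1147 mm
V2: ⌊1147/2⌋ × 811 = 573 × 811 mm
V3: ⌊811/2⌋ × 573 = 405 × 573 mm
V4: ⌊573/2⌋ × 405 = 286 × 405 mm

286 × 405 mm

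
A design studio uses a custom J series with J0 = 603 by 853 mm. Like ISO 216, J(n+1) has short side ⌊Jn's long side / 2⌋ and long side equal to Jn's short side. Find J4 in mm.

J1: ⌊853/2⌋ × 603 = 426 × 603 mm
J2: ⌊603/2⌋ × 426 = 301 × 426 mm
J3: ⌊426/2⌋ × 301 = 213 × 301 mm
J4: ⌊301/2⌋ × 213 = 150 × 213 mm

150 × 213 mm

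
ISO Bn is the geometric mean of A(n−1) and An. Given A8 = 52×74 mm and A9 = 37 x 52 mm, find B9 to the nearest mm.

Short side: √(52 · 37) = √1924 ≈ 43.9 → 44 mm
Long side: √(74 · 52) = √3848 ≈ 62.0 → 62 mm

44 × 62 mm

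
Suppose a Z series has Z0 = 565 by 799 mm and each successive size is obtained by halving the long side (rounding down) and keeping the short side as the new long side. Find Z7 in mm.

Z1 = 399 × 565 mm (from Z0 by 1 halving).
Z2: ⌊565/2⌋ × 399 = 282 × 399 mm
Z3: ⌊399/2⌋ × 282 = 199 × 282 mm
Z4: ⌊282/2⌋ × 199 = 141 × 199 mm
Z5: ⌊199/2⌋ × 141 = 99 × 141 mm
Z6: ⌊141/2⌋ × 99 = 70 × 99 mm
Z7: ⌊99/2⌋ × 70 = 49 × 70 mm

49 × 70 mm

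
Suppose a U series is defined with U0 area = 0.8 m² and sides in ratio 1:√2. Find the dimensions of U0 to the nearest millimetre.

Let the short side be w mm. Then w · w√2 = 0.8 m² = 800,000 mm².
w² = 800,000/√2, so w ≈ 752.1 mm; long side = w√2 ≈ 1063.7 mm.

752 × 1064 mm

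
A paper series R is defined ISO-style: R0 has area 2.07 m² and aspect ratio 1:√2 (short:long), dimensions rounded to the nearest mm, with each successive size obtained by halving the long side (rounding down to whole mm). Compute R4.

302 × 427 mm

Let R0's short side be w mm. w · w√2 = 2.07 m² = 2,070,000 mm², so w ≈ 1209.8 mm and w√2 ≈ 1711.0 mm → R0 = 1210 × 1711 mm.
R1: ⌊1711/2⌋ × 1210 = 855 × 1210 mm
R2: ⌊1210/2⌋ × 855 = 605 × 855 mm
R3: ⌊855/2⌋ × 605 = 427 × 605 mm
R4: ⌊605/2⌋ × 427 = 302 × 427 mm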